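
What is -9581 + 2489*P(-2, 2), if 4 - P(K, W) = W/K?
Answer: 2864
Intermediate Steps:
P(K, W) = 4 - W/K
-9581 + 2489*P(-2, 2) = -9581 + 2489*(4 - 1*2/(-2)) = -9581 + 2489*(4 - 1*2*(-½)) = -9581 + 2489*(4 + 1) = -9581 + 2489*5 = -9581 + 12445 = 2864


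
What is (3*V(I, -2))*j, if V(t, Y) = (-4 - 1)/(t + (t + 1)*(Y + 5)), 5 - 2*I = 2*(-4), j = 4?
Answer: -60/29 ≈ -2.0690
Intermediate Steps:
I = 13/2 (I = 5/2 - (-4) = 5/2 - ½*(-8) = 5/2 + 4 = 13/2 ≈ 6.5000)
V(t, Y) = -5/(t + (1 + t)*(5 + Y))
(3*V(I, -2))*j = (3*(-5/(5 - 2 + 6*(13/2) - 2*13/2)))*4 = (3*(-5/(5 - 2 + 39 - 13)))*4 = (3*(-5/29))*4 = -15/29*4 = -60/29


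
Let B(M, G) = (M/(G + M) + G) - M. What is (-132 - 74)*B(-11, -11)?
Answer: -103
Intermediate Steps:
B(M, G) = G - M + M/(G + M) (B(M, G) = (M/(G + M) + G) - M = (G + M/(G + M)) - M = G - M + M/(G + M))
(-132 - 74)*B(-11, -11) = (-132 - 74)*((-11 + (-11)² - 1*(-11)²)/(-11 - 11)) = -206*(-11 + 121 - 1*121)/(-22) = -(-103)*(-11 + 121 - 121)/11 = -(-103)*(-11)/11 = -206*½ = -103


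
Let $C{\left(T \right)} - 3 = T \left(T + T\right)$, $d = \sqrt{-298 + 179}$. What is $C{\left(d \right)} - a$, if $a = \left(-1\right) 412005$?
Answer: $411770$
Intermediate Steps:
$a = -412005$
$d = i \sqrt{119}$ ($d = \sqrt{-119} = i \sqrt{119} \approx 10.909 i$)
$C{\left(T \right)} = 3 + 2 T^{2}$ ($C{\left(T \right)} = 3 + T \left(T + T\right) = 3 + T 2 T = 3 + 2 T^{2}$)
$C{\left(d \right)} - a = \left(3 + 2 \left(i \sqrt{119}\right)^{2}\right) - -412005 = \left(3 + 2 \left(-119\right)\right) + 412005 = \left(3 - 238\right) + 412005 = -235 + 412005 = 411770$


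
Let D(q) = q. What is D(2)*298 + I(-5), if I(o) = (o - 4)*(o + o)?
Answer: 686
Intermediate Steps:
I(o) = 2*o*(-4 + o) (I(o) = (-4 + o)*(2*o) = 2*o*(-4 + o))
D(2)*298 + I(-5) = 2*298 + 2*(-5)*(-4 - 5) = 596 + 2*(-5)*(-9) = 596 + 90 = 686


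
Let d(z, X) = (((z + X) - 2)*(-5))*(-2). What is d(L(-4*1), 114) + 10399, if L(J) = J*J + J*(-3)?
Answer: 11799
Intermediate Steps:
L(J) = J² - 3*J
d(z, X) = -20 + 10*X + 10*z (d(z, X) = (((X + z) - 2)*(-5))*(-2) = ((-2 + X + z)*(-5))*(-2) = (10 - 5*X - 5*z)*(-2) = -20 + 10*X + 10*z)
d(L(-4*1), 114) + 10399 = (-20 + 10*114 + 10*((-4*1)*(-3 - 4*1))) + 10399 = (-20 + 1140 + 10*(-4*(-3 - 4))) + 10399 = (-20 + 1140 + 10*(-4*(-7))) + 10399 = (-20 + 1140 + 10*28) + 10399 = (-20 + 1140 + 280) + 10399 = 1400 + 10399 = 11799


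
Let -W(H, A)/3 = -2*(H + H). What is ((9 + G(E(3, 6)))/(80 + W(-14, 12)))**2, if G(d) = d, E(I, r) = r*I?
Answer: 729/7744 ≈ 0.094137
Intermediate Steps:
E(I, r) = I*r
W(H, A) = 12*H (W(H, A) = -(-6)*(H + H) = -(-6)*2*H = -(-12)*H = 12*H)
((9 + G(E(3, 6)))/(80 + W(-14, 12)))**2 = ((9 + 3*6)/(80 + 12*(-14)))**2 = ((9 + 18)/(80 - 168))**2 = (27/(-88))**2 = (27*(-1/88))**2 = (-27/88)**2 = 729/7744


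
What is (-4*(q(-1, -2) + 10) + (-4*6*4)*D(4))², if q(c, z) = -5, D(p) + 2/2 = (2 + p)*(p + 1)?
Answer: 7862416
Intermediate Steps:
D(p) = -1 + (1 + p)*(2 + p) (D(p) = -1 + (2 + p)*(p + 1) = -1 + (2 + p)*(1 + p) = -1 + (1 + p)*(2 + p))
(-4*(q(-1, -2) + 10) + (-4*6*4)*D(4))² = (-4*(-5 + 10) + (-4*6*4)*(1 + 4² + 3*4))² = (-4*5 + (-24*4)*(1 + 16 + 12))² = (-20 - 96*29)² = (-20 - 2784)² = (-2804)² = 7862416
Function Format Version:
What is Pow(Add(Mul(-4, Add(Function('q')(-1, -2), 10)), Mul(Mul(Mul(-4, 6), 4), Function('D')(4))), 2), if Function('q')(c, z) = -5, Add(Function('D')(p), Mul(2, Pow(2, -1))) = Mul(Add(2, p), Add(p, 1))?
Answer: 7862416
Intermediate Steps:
Function('D')(p) = Add(-1, Mul(Add(1, p), Add(2, p))) (Function('D')(p) = Add(-1, Mul(Add(2, p), Add(p, 1))) = Add(-1, Mul(Add(2, p), Add(1, p))) = Add(-1, Mul(Add(1, p), Add(2, p))))
Pow(Add(Mul(-4, Add(Function('q')(-1, -2), 10)), Mul(Mul(Mul(-4, 6), 4), Function('D')(4))), 2) = Pow(Add(Mul(-4, Add(-5, 10)), Mul(Mul(Mul(-4, 6), 4), Add(1, Pow(4, 2), Mul(3, 4)))), 2) = Pow(Add(Mul(-4, 5), Mul(Mul(-24, 4), Add(1, 16, 12))), 2) = Pow(Add(-20, Mul(-96, 29)), 2) = Pow(Add(-20, -2784), 2) = Pow(-2804, 2) = 7862416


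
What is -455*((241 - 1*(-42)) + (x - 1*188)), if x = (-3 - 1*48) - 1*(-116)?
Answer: -72800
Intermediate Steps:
x = 65 (x = (-3 - 48) + 116 = -51 + 116 = 65)
-455*((241 - 1*(-42)) + (x - 1*188)) = -455*((241 - 1*(-42)) + (65 - 1*188)) = -455*((241 + 42) + (65 - 188)) = -455*(283 - 123) = -455*160 = -72800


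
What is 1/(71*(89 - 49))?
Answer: 1/2840 ≈ 0.00035211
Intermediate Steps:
1/(71*(89 - 49)) = 1/(71*40) = 1/2840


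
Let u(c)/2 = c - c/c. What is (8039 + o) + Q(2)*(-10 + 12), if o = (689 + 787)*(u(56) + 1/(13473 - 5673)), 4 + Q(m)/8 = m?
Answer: 110738673/650 ≈ 1.7037e+5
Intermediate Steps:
u(c) = -2 + 2*c (u(c) = 2*(c - c/c) = 2*(c - 1*1) = 2*(c - 1) = 2*(-1 + c) = -2 + 2*c)
Q(m) = -32 + 8*m
o = 105534123/650 (o = (689 + 787)*((-2 + 2*56) + 1/(13473 - 5673)) = 1476*((-2 + 112) + 1/7800) = 1476*(110 + 1/7800) = 1476*(858001/7800) = 105534123/650 ≈ 1.6236e+5)
(8039 + o) + Q(2)*(-10 + 12) = (8039 + 105534123/650) + (-32 + 8*2)*(-10 + 12) = 110759473/650 + (-32 + 16)*2 = 110759473/650 - 16*2 = 110759473/650 - 32 = 110738673/650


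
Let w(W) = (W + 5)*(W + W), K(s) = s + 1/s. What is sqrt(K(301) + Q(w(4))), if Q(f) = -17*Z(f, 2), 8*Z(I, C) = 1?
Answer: sqrt(433258798)/1204 ≈ 17.288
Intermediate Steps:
Z(I, C) = 1/8 (Z(I, C) = (1/8)*1 = 1/8)
w(W) = 2*W*(5 + W) (w(W) = (5 + W)*(2*W) = 2*W*(5 + W))
Q(f) = -17/8 (Q(f) = -17*1/8 = -17/8)
sqrt(K(301) + Q(w(4))) = sqrt((301 + 1/301) - 17/8) = sqrt(90602/301 - 17/8) = sqrt(719699/2408) = sqrt(433258798)/1204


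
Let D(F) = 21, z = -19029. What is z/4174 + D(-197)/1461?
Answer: -9237905/2032738 ≈ -4.5446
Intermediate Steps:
z/4174 + D(-197)/1461 = -19029/4174 + 21/1461 = -19029*1/4174 + 21*(1/1461) = -19029/4174 + 7/487 = -9237905/2032738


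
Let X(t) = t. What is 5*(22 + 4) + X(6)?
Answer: 136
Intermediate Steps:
5*(22 + 4) + X(6) = 5*(22 + 4) + 6 = 5*26 + 6 = 130 + 6 = 136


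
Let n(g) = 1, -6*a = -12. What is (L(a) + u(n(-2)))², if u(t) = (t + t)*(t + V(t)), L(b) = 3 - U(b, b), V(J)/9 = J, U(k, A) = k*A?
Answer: 361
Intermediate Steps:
U(k, A) = A*k
a = 2 (a = -⅙*(-12) = 2)
V(J) = 9*J
L(b) = 3 - b² (L(b) = 3 - b*b = 3 - b²)
u(t) = 20*t² (u(t) = (t + t)*(t + 9*t) = (2*t)*(10*t) = 20*t²)
(L(a) + u(n(-2)))² = ((3 - 1*2²) + 20*1²)² = ((3 - 1*4) + 20*1)² = ((3 - 4) + 20)² = (-1 + 20)² = 19² = 361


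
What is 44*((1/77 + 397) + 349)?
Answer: 229772/7 ≈ 32825.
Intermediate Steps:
44*((1/77 + 397) + 349) = 44*(30570/77 + 349) = 44*(57443/77) = 229772/7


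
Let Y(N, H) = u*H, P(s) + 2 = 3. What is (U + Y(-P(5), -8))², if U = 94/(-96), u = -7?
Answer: 6974881/2304 ≈ 3027.3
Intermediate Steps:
P(s) = 1 (P(s) = -2 + 3 = 1)
Y(N, H) = -7*H
U = -47/48 (U = 94*(-1/96) = -47/48 ≈ -0.97917)
(U + Y(-P(5), -8))² = (-47/48 - 7*(-8))² = (-47/48 + 56)² = (2641/48)² = 6974881/2304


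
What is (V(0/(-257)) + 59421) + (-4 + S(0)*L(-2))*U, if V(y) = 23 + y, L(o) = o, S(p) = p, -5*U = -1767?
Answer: 290152/5 ≈ 58030.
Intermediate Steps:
U = 1767/5 (U = -⅕*(-1767) = 1767/5 ≈ 353.40)
(V(0/(-257)) + 59421) + (-4 + S(0)*L(-2))*U = ((23 + 0/(-257)) + 59421) + (-4 + 0*(-2))*(1767/5) = ((23 + 0*(-1/257)) + 59421) + (-4 + 0)*(1767/5) = ((23 + 0) + 59421) - 4*1767/5 = (23 + 59421) - 7068/5 = 59444 - 7068/5 = 290152/5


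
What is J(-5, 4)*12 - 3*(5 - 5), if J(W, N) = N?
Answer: 48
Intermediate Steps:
J(-5, 4)*12 - 3*(5 - 5) = 4*12 - 3*(5 - 5) = 48 - 3*0 = 48 + 0 = 48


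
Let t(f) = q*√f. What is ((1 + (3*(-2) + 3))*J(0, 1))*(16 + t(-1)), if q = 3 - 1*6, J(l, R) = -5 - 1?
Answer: 192 - 36*I ≈ 192.0 - 36.0*I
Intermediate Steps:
J(l, R) = -6
q = -3 (q = 3 - 6 = -3)
t(f) = -3*√f
((1 + (3*(-2) + 3))*J(0, 1))*(16 + t(-1)) = ((1 + (3*(-2) + 3))*(-6))*(16 - 3*I) = ((1 + (-6 + 3))*(-6))*(16 - 3*I) = ((1 - 3)*(-6))*(16 - 3*I) = (-2*(-6))*(16 - 3*I) = 12*(16 - 3*I) = 192 - 36*I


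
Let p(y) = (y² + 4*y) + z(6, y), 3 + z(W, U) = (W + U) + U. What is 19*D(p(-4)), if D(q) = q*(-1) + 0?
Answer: 95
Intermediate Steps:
z(W, U) = -3 + W + 2*U (z(W, U) = -3 + ((W + U) + U) = -3 + ((U + W) + U) = -3 + (W + 2*U) = -3 + W + 2*U)
p(y) = 3 + y² + 6*y (p(y) = (y² + 4*y) + (-3 + 6 + 2*y) = (y² + 4*y) + (3 + 2*y) = 3 + y² + 6*y)
D(q) = -q (D(q) = -q + 0 = -q)
19*D(p(-4)) = 19*(-(3 + (-4)² + 6*(-4))) = 19*(-(3 + 16 - 24)) = 19*(-1*(-5)) = 19*5 = 95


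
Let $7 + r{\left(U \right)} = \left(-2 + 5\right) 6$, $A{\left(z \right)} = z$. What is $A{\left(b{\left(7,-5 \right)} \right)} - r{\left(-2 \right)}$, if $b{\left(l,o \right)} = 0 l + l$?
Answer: $-4$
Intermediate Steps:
$b{\left(l,o \right)} = l$ ($b{\left(l,o \right)} = 0 + l = l$)
$r{\left(U \right)} = 11$ ($r{\left(U \right)} = -7 + \left(-2 + 5\right) 6 = -7 + 3 \cdot 6 = -7 + 18 = 11$)
$A{\left(b{\left(7,-5 \right)} \right)} - r{\left(-2 \right)} = 7 - 11 = -4$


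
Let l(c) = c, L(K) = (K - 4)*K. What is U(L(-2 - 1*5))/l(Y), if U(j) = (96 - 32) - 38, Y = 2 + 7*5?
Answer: 26/37 ≈ 0.70270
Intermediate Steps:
L(K) = K*(-4 + K) (L(K) = (-4 + K)*K = K*(-4 + K))
Y = 37 (Y = 2 + 35 = 37)
U(j) = 26 (U(j) = 64 - 38 = 26)
U(L(-2 - 1*5))/l(Y) = 26/37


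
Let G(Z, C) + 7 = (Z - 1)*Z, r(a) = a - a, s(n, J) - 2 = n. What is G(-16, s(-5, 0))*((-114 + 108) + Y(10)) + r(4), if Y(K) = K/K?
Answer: -1325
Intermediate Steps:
s(n, J) = 2 + n
r(a) = 0
Y(K) = 1
G(Z, C) = -7 + Z*(-1 + Z) (G(Z, C) = -7 + (Z - 1)*Z = -7 + (-1 + Z)*Z = -7 + Z*(-1 + Z))
G(-16, s(-5, 0))*((-114 + 108) + Y(10)) + r(4) = (-7 + (-16)² - 1*(-16))*((-114 + 108) + 1) + 0 = (-7 + 256 + 16)*(-6 + 1) + 0 = 265*(-5) + 0 = -1325 + 0 = -1325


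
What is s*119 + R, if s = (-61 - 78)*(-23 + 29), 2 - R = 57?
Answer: -99301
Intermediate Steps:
R = -55 (R = 2 - 1*57 = 2 - 57 = -55)
s = -834 (s = -139*6 = -834)
s*119 + R = -834*119 - 55 = -99246 - 55 = -99301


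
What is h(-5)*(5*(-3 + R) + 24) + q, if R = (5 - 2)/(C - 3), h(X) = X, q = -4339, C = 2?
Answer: -4309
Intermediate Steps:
R = -3 (R = (5 - 2)/(2 - 3) = 3/(-1) = 3*(-1) = -3)
h(-5)*(5*(-3 + R) + 24) + q = -5*(5*(-3 - 3) + 24) - 4339 = -5*(5*(-6) + 24) - 4339 = -5*(-30 + 24) - 4339 = -5*(-6) - 4339 = 30 - 4339 = -4309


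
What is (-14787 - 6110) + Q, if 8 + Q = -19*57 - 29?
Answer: -22017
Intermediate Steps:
Q = -1120 (Q = -8 + (-19*57 - 29) = -8 + (-1083 - 29) = -8 - 1112 = -1120)
(-14787 - 6110) + Q = (-14787 - 6110) - 1120 = -20897 - 1120 = -22017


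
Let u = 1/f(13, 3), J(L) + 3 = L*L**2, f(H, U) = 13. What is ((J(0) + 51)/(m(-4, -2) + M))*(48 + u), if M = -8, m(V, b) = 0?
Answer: -3750/13 ≈ -288.46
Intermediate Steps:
J(L) = -3 + L**3 (J(L) = -3 + L*L**2 = -3 + L**3)
u = 1/13 ≈ 0.076923
((J(0) + 51)/(m(-4, -2) + M))*(48 + u) = (((-3 + 0**3) + 51)/(0 - 8))*(48 + 1/13) = (((-3 + 0) + 51)/(-8))*(625/13) = ((-3 + 51)*(-1/8))*(625/13) = (48*(-1/8))*(625/13) = -6*625/13 = -3750/13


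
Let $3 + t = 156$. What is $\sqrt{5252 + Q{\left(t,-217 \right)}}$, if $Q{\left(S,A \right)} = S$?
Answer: $\sqrt{5405} \approx 73.519$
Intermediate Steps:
$t = 153$ ($t = -3 + 156 = 153$)
$\sqrt{5252 + Q{\left(t,-217 \right)}} = \sqrt{5252 + 153} = \sqrt{5405}$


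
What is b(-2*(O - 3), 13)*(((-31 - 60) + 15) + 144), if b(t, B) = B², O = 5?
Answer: 11492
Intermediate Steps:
b(-2*(O - 3), 13)*(((-31 - 60) + 15) + 144) = 13²*(((-31 - 60) + 15) + 144) = 169*((-91 + 15) + 144) = 169*(-76 + 144) = 169*68 = 11492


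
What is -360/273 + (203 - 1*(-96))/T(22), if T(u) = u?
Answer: 24569/2002 ≈ 12.272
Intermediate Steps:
-360/273 + (203 - 1*(-96))/T(22) = -360/273 + (203 - 1*(-96))/22 = -360*1/273 + (203 + 96)*(1/22) = -120/91 + 299*(1/22) = -120/91 + 299/22 = 24569/2002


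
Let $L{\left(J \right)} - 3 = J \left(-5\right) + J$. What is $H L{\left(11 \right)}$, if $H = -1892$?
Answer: $77572$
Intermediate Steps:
$L{\left(J \right)} = 3 - 4 J$ ($L{\left(J \right)} = 3 + \left(J \left(-5\right) + J\right) = 3 + \left(- 5 J + J\right) = 3 - 4 J$)
$H L{\left(11 \right)} = - 1892 \left(3 - 44\right) = \left(-1892\right) \left(-41\right) = 77572$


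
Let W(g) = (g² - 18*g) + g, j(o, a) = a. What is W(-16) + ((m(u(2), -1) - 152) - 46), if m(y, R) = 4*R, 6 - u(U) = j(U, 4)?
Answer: 326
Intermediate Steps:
u(U) = 2 (u(U) = 6 - 1*4 = 6 - 4 = 2)
W(g) = g² - 17*g
W(-16) + ((m(u(2), -1) - 152) - 46) = -16*(-17 - 16) + ((4*(-1) - 152) - 46) = -16*(-33) + ((-4 - 152) - 46) = 528 + (-156 - 46) = 528 - 202 = 326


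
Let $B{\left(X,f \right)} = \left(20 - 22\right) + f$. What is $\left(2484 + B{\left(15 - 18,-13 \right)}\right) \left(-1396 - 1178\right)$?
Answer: $-6355206$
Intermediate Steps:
$B{\left(X,f \right)} = -2 + f$
$\left(2484 + B{\left(15 - 18,-13 \right)}\right) \left(-1396 - 1178\right) = \left(2484 - 15\right) \left(-1396 - 1178\right) = \left(2484 - 15\right) \left(-2574\right) = 2469 \left(-2574\right) = -6355206$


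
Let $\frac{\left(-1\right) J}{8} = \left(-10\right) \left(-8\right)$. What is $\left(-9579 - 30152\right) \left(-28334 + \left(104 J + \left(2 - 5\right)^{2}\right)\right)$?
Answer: $3769875935$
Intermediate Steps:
$J = -640$ ($J = - 8 \left(\left(-10\right) \left(-8\right)\right) = \left(-8\right) 80 = -640$)
$\left(-9579 - 30152\right) \left(-28334 + \left(104 J + \left(2 - 5\right)^{2}\right)\right) = \left(-9579 - 30152\right) \left(-28334 + \left(104 \left(-640\right) + \left(2 - 5\right)^{2}\right)\right) = - 39731 \left(-28334 - \left(66560 - \left(2 - 5\right)^{2}\right)\right) = - 39731 \left(-28334 - \left(66560 - \left(-3\right)^{2}\right)\right) = - 39731 \left(-28334 + \left(-66560 + 9\right)\right) = - 39731 \left(-28334 - 66551\right) = \left(-39731\right) \left(-94885\right) = 3769875935$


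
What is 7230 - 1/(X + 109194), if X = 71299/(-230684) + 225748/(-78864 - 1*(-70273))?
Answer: 1564200824466137606/216348662025995 ≈ 7230.0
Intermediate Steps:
X = -52688981341/1981806244 (X = 71299*(-1/230684) + 225748/(-78864 + 70273) = -71299/230684 + 225748/(-8591) = -71299/230684 + 225748*(-1/8591) = -71299/230684 - 225748/8591 = -52688981341/1981806244 ≈ -26.586)
7230 - 1/(X + 109194) = 7230 - 1/(-52688981341/1981806244 + 109194) = 7230 - 1/216348662025995/1981806244 = 7230 - 1*1981806244/216348662025995 = 7230 - 1981806244/216348662025995 = 1564200824466137606/216348662025995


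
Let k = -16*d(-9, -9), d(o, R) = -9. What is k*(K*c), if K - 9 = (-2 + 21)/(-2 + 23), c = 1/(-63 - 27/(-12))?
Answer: -13312/567 ≈ -23.478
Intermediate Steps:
c = -4/243 (c = 1/(-63 - 27*(-1/12)) = 1/(-63 + 9/4) = 1/(-243/4) = -4/243 ≈ -0.016461)
K = 208/21 (K = 9 + (-2 + 21)/(-2 + 23) = 9 + 19/21 = 208/21 ≈ 9.9048)
k = 144 (k = -16*(-9) = 144)
k*(K*c) = 144*((208/21)*(-4/243)) = 144*(-832/5103) = -13312/567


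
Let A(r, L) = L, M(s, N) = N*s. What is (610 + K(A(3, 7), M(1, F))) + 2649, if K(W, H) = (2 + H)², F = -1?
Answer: 3260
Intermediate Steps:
(610 + K(A(3, 7), M(1, F))) + 2649 = (610 + (2 - 1*1)²) + 2649 = (610 + (2 - 1)²) + 2649 = (610 + 1²) + 2649 = (610 + 1) + 2649 = 611 + 2649 = 3260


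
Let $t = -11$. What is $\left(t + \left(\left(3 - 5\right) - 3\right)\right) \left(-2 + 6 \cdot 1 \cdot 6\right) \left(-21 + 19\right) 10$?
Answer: $10880$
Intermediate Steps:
$\left(t + \left(\left(3 - 5\right) - 3\right)\right) \left(-2 + 6 \cdot 1 \cdot 6\right) \left(-21 + 19\right) 10 = \left(-11 + \left(\left(3 - 5\right) - 3\right)\right) \left(-2 + 6 \cdot 1 \cdot 6\right) \left(-21 + 19\right) 10 = \left(-11 - 5\right) \left(-2 + 6 \cdot 6\right) \left(-2\right) 10 = \left(-11 - 5\right) \left(-2 + 36\right) \left(-2\right) 10 = \left(-16\right) 34 \left(-2\right) 10 = \left(-544\right) \left(-2\right) 10 = 1088 \cdot 10 = 10880$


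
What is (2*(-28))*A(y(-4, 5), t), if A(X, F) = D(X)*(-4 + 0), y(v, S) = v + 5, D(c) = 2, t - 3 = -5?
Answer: 448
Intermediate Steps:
t = -2 (t = 3 - 5 = -2)
y(v, S) = 5 + v
A(X, F) = -8 (A(X, F) = 2*(-4 + 0) = 2*(-4) = -8)
(2*(-28))*A(y(-4, 5), t) = (2*(-28))*(-8) = -56*(-8) = 448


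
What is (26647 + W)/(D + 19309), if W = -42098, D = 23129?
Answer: -15451/42438 ≈ -0.36408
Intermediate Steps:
(26647 + W)/(D + 19309) = (26647 - 42098)/(23129 + 19309) = -15451/42438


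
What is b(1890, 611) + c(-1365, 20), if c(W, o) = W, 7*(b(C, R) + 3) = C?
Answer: -1098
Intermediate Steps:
b(C, R) = -3 + C/7
b(1890, 611) + c(-1365, 20) = (-3 + (⅐)*1890) - 1365 = (-3 + 270) - 1365 = 267 - 1365 = -1098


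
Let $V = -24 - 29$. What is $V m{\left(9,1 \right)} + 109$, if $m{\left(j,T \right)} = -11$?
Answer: $692$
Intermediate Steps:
$V = -53$
$V m{\left(9,1 \right)} + 109 = \left(-53\right) \left(-11\right) + 109 = 583 + 109 = 692$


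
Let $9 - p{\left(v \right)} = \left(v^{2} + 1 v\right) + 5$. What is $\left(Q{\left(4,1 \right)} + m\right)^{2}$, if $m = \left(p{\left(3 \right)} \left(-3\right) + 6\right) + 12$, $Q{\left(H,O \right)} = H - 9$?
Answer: $1369$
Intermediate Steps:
$p{\left(v \right)} = 4 - v - v^{2}$ ($p{\left(v \right)} = 9 - \left(\left(v^{2} + 1 v\right) + 5\right) = 9 - \left(\left(v^{2} + v\right) + 5\right) = 9 - \left(\left(v + v^{2}\right) + 5\right) = 9 - \left(5 + v + v^{2}\right) = 4 - v - v^{2}$)
$Q{\left(H,O \right)} = -9 + H$
$m = 42$ ($m = \left(\left(4 - 3 - 3^{2}\right) \left(-3\right) + 6\right) + 12 = \left(\left(4 - 3 - 9\right) \left(-3\right) + 6\right) + 12 = \left(\left(-8\right) \left(-3\right) + 6\right) + 12 = \left(24 + 6\right) + 12 = 30 + 12 = 42$)
$\left(Q{\left(4,1 \right)} + m\right)^{2} = \left(\left(-9 + 4\right) + 42\right)^{2} = \left(-5 + 42\right)^{2} = 37^{2} = 1369$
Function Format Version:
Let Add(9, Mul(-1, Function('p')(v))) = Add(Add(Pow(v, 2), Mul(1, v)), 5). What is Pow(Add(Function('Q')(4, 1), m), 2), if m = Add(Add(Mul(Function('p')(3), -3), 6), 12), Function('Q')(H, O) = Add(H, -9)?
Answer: 1369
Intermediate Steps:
Function('p')(v) = Add(4, Mul(-1, v), Mul(-1, Pow(v, 2))) (Function('p')(v) = Add(9, Mul(-1, Add(Add(Pow(v, 2), Mul(1, v)), 5))) = Add(9, Mul(-1, Add(Add(Pow(v, 2), v), 5))) = Add(9, Mul(-1, Add(Add(v, Pow(v, 2)), 5))) = Add(9, Mul(-1, Add(5, v, Pow(v, 2)))) = Add(9, Add(-5, Mul(-1, v), Mul(-1, Pow(v, 2)))) = Add(4, Mul(-1, v), Mul(-1, Pow(v, 2))))
Function('Q')(H, O) = Add(-9, H)
m = 42 (m = Add(Add(Mul(Add(4, Mul(-1, 3), Mul(-1, Pow(3, 2))), -3), 6), 12) = Add(Add(Mul(Add(4, -3, Mul(-1, 9)), -3), 6), 12) = Add(Add(Mul(Add(4, -3, -9), -3), 6), 12) = Add(Add(Mul(-8, -3), 6), 12) = Add(Add(24, 6), 12) = Add(30, 12) = 42)
Pow(Add(Function('Q')(4, 1), m), 2) = Pow(Add(Add(-9, 4), 42), 2) = Pow(Add(-5, 42), 2) = Pow(37, 2) = 1369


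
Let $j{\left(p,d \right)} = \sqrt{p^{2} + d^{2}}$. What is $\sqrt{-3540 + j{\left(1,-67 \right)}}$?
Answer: $\sqrt{-3540 + \sqrt{4490}} \approx 58.932 i$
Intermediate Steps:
$j{\left(p,d \right)} = \sqrt{d^{2} + p^{2}}$
$\sqrt{-3540 + j{\left(1,-67 \right)}} = \sqrt{-3540 + \sqrt{\left(-67\right)^{2} + 1^{2}}} = \sqrt{-3540 + \sqrt{4489 + 1}} = \sqrt{-3540 + \sqrt{4490}}$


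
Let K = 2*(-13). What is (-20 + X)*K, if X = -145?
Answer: 4290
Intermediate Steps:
K = -26
(-20 + X)*K = (-20 - 145)*(-26) = -165*(-26) = 4290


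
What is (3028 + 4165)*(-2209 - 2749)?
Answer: -35662894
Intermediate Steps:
(3028 + 4165)*(-2209 - 2749) = 7193*(-4958) = -35662894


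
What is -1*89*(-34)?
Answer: 3026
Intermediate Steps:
-1*89*(-34) = -89*(-34) = 3026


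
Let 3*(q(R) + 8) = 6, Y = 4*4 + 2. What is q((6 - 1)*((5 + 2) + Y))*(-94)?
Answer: 564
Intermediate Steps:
Y = 18 (Y = 16 + 2 = 18)
q(R) = -6 (q(R) = -8 + (⅓)*6 = -8 + 2 = -6)
q((6 - 1)*((5 + 2) + Y))*(-94) = -6*(-94) = 564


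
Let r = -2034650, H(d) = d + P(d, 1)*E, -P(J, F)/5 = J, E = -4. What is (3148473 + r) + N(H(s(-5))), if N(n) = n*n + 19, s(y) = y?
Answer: 1124867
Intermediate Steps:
P(J, F) = -5*J
H(d) = 21*d (H(d) = d - 5*d*(-4) = d + 20*d = 21*d)
N(n) = 19 + n**2 (N(n) = n**2 + 19 = 19 + n**2)
(3148473 + r) + N(H(s(-5))) = (3148473 - 2034650) + (19 + (21*(-5))**2) = 1113823 + (19 + (-105)**2) = 1113823 + (19 + 11025) = 1113823 + 11044 = 1124867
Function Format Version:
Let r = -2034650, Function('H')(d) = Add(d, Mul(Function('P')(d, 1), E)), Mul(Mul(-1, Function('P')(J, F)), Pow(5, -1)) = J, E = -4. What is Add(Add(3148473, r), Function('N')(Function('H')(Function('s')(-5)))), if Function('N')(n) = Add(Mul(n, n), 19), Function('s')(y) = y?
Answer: 1124867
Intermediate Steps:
Function('P')(J, F) = Mul(-5, J)
Function('H')(d) = Mul(21, d) (Function('H')(d) = Add(d, Mul(Mul(-5, d), -4)) = Add(d, Mul(20, d)) = Mul(21, d))
Function('N')(n) = Add(19, Pow(n, 2)) (Function('N')(n) = Add(Pow(n, 2), 19) = Add(19, Pow(n, 2)))
Add(Add(3148473, r), Function('N')(Function('H')(Function('s')(-5)))) = Add(Add(3148473, -2034650), Add(19, Pow(Mul(21, -5), 2))) = Add(1113823, Add(19, Pow(-105, 2))) = Add(1113823, Add(19, 11025)) = Add(1113823, 11044) = 1124867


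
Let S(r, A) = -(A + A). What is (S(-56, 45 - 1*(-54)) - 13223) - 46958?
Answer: -60379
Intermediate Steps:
S(r, A) = -2*A
(S(-56, 45 - 1*(-54)) - 13223) - 46958 = (-2*(45 - 1*(-54)) - 13223) - 46958 = (-2*(45 + 54) - 13223) - 46958 = (-2*99 - 13223) - 46958 = (-198 - 13223) - 46958 = -13421 - 46958 = -60379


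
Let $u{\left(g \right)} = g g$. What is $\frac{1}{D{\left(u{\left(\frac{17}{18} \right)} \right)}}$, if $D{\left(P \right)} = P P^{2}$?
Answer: $\frac{34012224}{24137569} \approx 1.4091$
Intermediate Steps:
$u{\left(g \right)} = g^{2}$
$D{\left(P \right)} = P^{3}$
$\frac{1}{D{\left(u{\left(\frac{17}{18} \right)} \right)}} = \frac{1}{\left(\left(\frac{17}{18}\right)^{2}\right)^{3}} = \frac{1}{\left(\frac{289}{324}\right)^{3}} = \frac{1}{\frac{24137569}{34012224}} = \frac{34012224}{24137569}$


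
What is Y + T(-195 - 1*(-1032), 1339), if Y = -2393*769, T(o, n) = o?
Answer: -1839380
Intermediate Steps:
Y = -1840217
Y + T(-195 - 1*(-1032), 1339) = -1840217 + (-195 - 1*(-1032)) = -1840217 + (-195 + 1032) = -1840217 + 837 = -1839380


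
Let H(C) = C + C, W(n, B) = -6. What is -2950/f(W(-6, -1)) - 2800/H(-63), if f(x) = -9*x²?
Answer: 5075/162 ≈ 31.327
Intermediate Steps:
H(C) = 2*C
-2950/f(W(-6, -1)) - 2800/H(-63) = -2950/((-9*(-6)²)) - 2800/(2*(-63)) = -2950/((-9*36)) - 2800/(-126) = -2950/(-324) - 2800*(-1/126) = -2950*(-1/324) + 200/9 = 1475/162 + 200/9 = 5075/162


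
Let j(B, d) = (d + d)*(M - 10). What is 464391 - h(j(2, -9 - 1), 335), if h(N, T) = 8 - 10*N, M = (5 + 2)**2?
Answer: 456583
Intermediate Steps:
M = 49 (M = 7**2 = 49)
j(B, d) = 78*d (j(B, d) = (d + d)*(49 - 10) = (2*d)*39 = 78*d)
464391 - h(j(2, -9 - 1), 335) = 464391 - (8 - 780*(-9 - 1)) = 464391 - (8 - 780*(-10)) = 464391 - (8 - 10*(-780)) = 464391 - (8 + 7800) = 464391 - 1*7808 = 464391 - 7808 = 456583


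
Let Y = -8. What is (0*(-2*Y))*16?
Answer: 0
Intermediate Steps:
(0*(-2*Y))*16 = (0*(-2*(-8)))*16 = (0*16)*16 = 0*16 = 0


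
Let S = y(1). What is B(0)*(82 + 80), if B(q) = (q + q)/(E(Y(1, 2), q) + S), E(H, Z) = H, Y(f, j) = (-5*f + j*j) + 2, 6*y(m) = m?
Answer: 0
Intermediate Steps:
y(m) = m/6
Y(f, j) = 2 + j² - 5*f (Y(f, j) = (-5*f + j²) + 2 = (j² - 5*f) + 2 = 2 + j² - 5*f)
S = ⅙ (S = (⅙)*1 = ⅙ ≈ 0.16667)
B(q) = 12*q/7 (B(q) = (q + q)/((2 + 2² - 5*1) + ⅙) = (2*q)/((2 + 4 - 5) + ⅙) = (2*q)/(1 + ⅙) = (2*q)/(7/6) = (2*q)*(6/7) = 12*q/7)
B(0)*(82 + 80) = ((12/7)*0)*(82 + 80) = 0*162 = 0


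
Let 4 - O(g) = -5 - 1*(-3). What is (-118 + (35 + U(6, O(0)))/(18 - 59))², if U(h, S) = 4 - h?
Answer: 23726641/1681 ≈ 14115.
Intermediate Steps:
O(g) = 6 (O(g) = 4 - (-5 - 1*(-3)) = 4 - (-5 + 3) = 4 - 1*(-2) = 4 + 2 = 6)
(-118 + (35 + U(6, O(0)))/(18 - 59))² = (-118 + (35 + (4 - 1*6))/(18 - 59))² = (-118 + (35 + (4 - 6))/(-41))² = (-118 + (35 - 2)*(-1/41))² = (-118 + 33*(-1/41))² = (-118 - 33/41)² = (-4871/41)² = 23726641/1681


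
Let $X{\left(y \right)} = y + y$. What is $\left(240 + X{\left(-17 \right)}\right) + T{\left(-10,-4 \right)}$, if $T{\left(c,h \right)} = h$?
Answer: $202$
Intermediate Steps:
$X{\left(y \right)} = 2 y$
$\left(240 + X{\left(-17 \right)}\right) + T{\left(-10,-4 \right)} = \left(240 + 2 \left(-17\right)\right) - 4 = \left(240 - 34\right) - 4 = 206 - 4 = 202$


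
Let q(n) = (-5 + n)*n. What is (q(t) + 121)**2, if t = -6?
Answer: 34969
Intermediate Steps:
q(n) = n*(-5 + n)
(q(t) + 121)**2 = (-6*(-5 - 6) + 121)**2 = (-6*(-11) + 121)**2 = (66 + 121)**2 = 187**2 = 34969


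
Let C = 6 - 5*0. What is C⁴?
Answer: 1296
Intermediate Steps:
C = 6 (C = 6 + 0 = 6)
C⁴ = 6⁴ = 1296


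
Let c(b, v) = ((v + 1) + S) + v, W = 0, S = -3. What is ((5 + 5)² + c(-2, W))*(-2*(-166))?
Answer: 32536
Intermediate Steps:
c(b, v) = -2 + 2*v (c(b, v) = ((v + 1) - 3) + v = ((1 + v) - 3) + v = (-2 + v) + v = -2 + 2*v)
((5 + 5)² + c(-2, W))*(-2*(-166)) = ((5 + 5)² + (-2 + 2*0))*(-2*(-166)) = (10² + (-2 + 0))*(-1*(-332)) = (100 - 2)*332 = 98*332 = 32536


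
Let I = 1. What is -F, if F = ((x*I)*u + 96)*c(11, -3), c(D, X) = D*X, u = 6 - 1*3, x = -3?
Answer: 2871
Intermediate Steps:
u = 3 (u = 6 - 3 = 3)
F = -2871 (F = (-3*1*3 + 96)*(11*(-3)) = (-3*3 + 96)*(-33) = (-9 + 96)*(-33) = 87*(-33) = -2871)
-F = -1*(-2871) = 2871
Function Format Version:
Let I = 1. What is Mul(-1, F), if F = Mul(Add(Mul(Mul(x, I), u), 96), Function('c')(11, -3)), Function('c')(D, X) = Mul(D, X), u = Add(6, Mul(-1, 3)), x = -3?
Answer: 2871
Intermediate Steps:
u = 3 (u = Add(6, -3) = 3)
F = -2871 (F = Mul(Add(Mul(Mul(-3, 1), 3), 96), Mul(11, -3)) = Mul(Add(Mul(-3, 3), 96), -33) = Mul(Add(-9, 96), -33) = Mul(87, -33) = -2871)
Mul(-1, F) = Mul(-1, -2871) = 2871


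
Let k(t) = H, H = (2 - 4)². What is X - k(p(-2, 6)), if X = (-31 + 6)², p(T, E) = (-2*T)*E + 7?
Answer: 621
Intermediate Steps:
H = 4 (H = (-2)² = 4)
p(T, E) = 7 - 2*E*T (p(T, E) = -2*E*T + 7 = 7 - 2*E*T)
k(t) = 4
X = 625 (X = (-25)² = 625)
X - k(p(-2, 6)) = 625 - 1*4 = 625 - 4 = 621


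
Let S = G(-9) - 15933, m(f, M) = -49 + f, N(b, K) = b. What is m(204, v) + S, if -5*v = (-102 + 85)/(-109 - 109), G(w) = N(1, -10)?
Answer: -15777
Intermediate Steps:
G(w) = 1
v = -17/1090 (v = -(-102 + 85)/(5*(-109 - 109)) = -(-17)/(5*(-218)) = -(-17)*(-1)/(5*218) = -⅕*17/218 = -17/1090 ≈ -0.015596)
S = -15932 (S = 1 - 15933 = -15932)
m(204, v) + S = (-49 + 204) - 15932 = 155 - 15932 = -15777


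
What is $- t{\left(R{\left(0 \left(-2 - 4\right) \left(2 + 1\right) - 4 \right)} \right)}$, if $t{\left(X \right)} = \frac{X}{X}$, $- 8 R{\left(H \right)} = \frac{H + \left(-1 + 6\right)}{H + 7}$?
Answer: $-1$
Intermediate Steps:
$R{\left(H \right)} = - \frac{5 + H}{8 \left(7 + H\right)}$ ($R{\left(H \right)} = - \frac{\left(H + \left(-1 + 6\right)\right) \frac{1}{H + 7}}{8} = - \frac{\left(H + 5\right) \frac{1}{7 + H}}{8} = - \frac{\left(5 + H\right) \frac{1}{7 + H}}{8} = - \frac{\frac{1}{7 + H} \left(5 + H\right)}{8} = - \frac{5 + H}{8 \left(7 + H\right)}$)
$t{\left(X \right)} = 1$
$- t{\left(R{\left(0 \left(-2 - 4\right) \left(2 + 1\right) - 4 \right)} \right)} = \left(-1\right) 1 = -1$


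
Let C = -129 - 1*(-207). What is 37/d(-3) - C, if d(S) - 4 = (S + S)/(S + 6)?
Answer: -119/2 ≈ -59.500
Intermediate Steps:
C = 78 (C = -129 + 207 = 78)
d(S) = 4 + 2*S/(6 + S) (d(S) = 4 + (S + S)/(S + 6) = 4 + (2*S)/(6 + S) = 4 + 2*S/(6 + S))
37/d(-3) - C = 37/((6*(4 - 3)/(6 - 3))) - 1*78 = 37/((6*1/3)) - 78 = 37/((6*(1/3)*1)) - 78 = 37/2 - 78 = -119/2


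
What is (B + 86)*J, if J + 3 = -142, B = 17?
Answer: -14935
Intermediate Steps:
J = -145 (J = -3 - 142 = -145)
(B + 86)*J = (17 + 86)*(-145) = 103*(-145) = -14935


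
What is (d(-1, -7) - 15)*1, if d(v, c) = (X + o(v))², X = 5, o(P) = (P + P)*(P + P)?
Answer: 66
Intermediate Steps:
o(P) = 4*P² (o(P) = (2*P)*(2*P) = 4*P²)
d(v, c) = (5 + 4*v²)²
(d(-1, -7) - 15)*1 = ((5 + 4*(-1)²)² - 15)*1 = ((5 + 4*1)² - 15)*1 = ((5 + 4)² - 15)*1 = (9² - 15)*1 = (81 - 15)*1 = 66*1 = 66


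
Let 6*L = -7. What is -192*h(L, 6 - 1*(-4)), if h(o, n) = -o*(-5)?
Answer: 1120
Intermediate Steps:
L = -7/6 (L = (1/6)*(-7) = -7/6 ≈ -1.1667)
h(o, n) = 5*o
-192*h(L, 6 - 1*(-4)) = -960*(-7)/6 = -192*(-35/6) = 1120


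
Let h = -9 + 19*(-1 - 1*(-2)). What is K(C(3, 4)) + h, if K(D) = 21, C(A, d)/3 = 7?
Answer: 31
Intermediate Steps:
C(A, d) = 21 (C(A, d) = 3*7 = 21)
h = 10 (h = -9 + 19*(-1 + 2) = -9 + 19*1 = -9 + 19 = 10)
K(C(3, 4)) + h = 21 + 10 = 31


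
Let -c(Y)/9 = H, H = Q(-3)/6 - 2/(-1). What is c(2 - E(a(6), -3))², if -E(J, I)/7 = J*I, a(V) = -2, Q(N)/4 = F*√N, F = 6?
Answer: -3564 + 1296*I*√3 ≈ -3564.0 + 2244.7*I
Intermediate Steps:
Q(N) = 24*√N (Q(N) = 4*(6*√N) = 24*√N)
H = 2 + 4*I*√3 (H = (24*√(-3))/6 - 2/(-1) = (24*(I*√3))*(⅙) - 2*(-1) = (24*I*√3)*(⅙) + 2 = 4*I*√3 + 2 = 2 + 4*I*√3 ≈ 2.0 + 6.9282*I)
E(J, I) = -7*I*J (E(J, I) = -7*J*I = -7*I*J)
c(Y) = -18 - 36*I*√3 (c(Y) = -9*(2 + 4*I*√3) = -18 - 36*I*√3)
c(2 - E(a(6), -3))² = (-18 - 36*I*√3)²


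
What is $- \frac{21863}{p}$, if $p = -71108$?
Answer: $\frac{21863}{71108} \approx 0.30746$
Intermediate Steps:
$- \frac{21863}{p} = - \frac{21863}{-71108} = \left(-21863\right) \left(- \frac{1}{71108}\right) = \frac{21863}{71108}$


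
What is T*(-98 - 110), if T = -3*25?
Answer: 15600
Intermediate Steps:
T = -75
T*(-98 - 110) = -75*(-98 - 110) = -75*(-208) = 15600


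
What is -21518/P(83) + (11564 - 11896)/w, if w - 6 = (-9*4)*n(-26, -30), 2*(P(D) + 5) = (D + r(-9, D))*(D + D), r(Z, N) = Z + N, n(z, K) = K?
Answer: -769255/392951 ≈ -1.9576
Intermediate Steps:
r(Z, N) = N + Z
P(D) = -5 + D*(-9 + 2*D) (P(D) = -5 + ((D + (D - 9))*(D + D))/2 = -5 + ((D + (-9 + D))*(2*D))/2 = -5 + ((-9 + 2*D)*(2*D))/2 = -5 + (2*D*(-9 + 2*D))/2 = -5 + D*(-9 + 2*D))
w = 1086 (w = 6 - 9*4*(-30) = 6 - 36*(-30) = 6 + 1080 = 1086)
-21518/P(83) + (11564 - 11896)/w = -21518/(-5 + 83² + 83*(-9 + 83)) + (11564 - 11896)/1086 = -21518/(-5 + 6889 + 83*74) - 332*1/1086 = -21518/(-5 + 6889 + 6142) - 166/543 = -21518/13026 - 166/543 = -21518*1/13026 - 166/543 = -10759/6513 - 166/543 = -769255/392951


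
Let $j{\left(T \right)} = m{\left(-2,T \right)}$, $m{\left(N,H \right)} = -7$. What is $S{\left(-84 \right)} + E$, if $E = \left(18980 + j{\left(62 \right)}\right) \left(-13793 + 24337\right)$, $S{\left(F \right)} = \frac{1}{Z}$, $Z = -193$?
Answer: $\frac{38609903215}{193} \approx 2.0005 \cdot 10^{8}$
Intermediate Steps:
$S{\left(F \right)} = - \frac{1}{193}$ ($S{\left(F \right)} = \frac{1}{-193} = - \frac{1}{193}$)
$j{\left(T \right)} = -7$
$E = 200051312$ ($E = \left(18980 - 7\right) \left(-13793 + 24337\right) = 18973 \cdot 10544 = 200051312$)
$S{\left(-84 \right)} + E = - \frac{1}{193} + 200051312 = \frac{38609903215}{193}$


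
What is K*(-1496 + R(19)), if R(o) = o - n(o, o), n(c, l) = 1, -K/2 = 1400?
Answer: 4138400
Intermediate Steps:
K = -2800 (K = -2*1400 = -2800)
R(o) = -1 + o (R(o) = o - 1*1 = o - 1 = -1 + o)
K*(-1496 + R(19)) = -2800*(-1496 + (-1 + 19)) = -2800*(-1496 + 18) = -2800*(-1478) = 4138400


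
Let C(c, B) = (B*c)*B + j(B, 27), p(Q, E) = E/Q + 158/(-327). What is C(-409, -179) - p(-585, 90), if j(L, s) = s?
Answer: -55708255534/4251 ≈ -1.3105e+7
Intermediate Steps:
p(Q, E) = -158/327 + E/Q (p(Q, E) = E/Q + 158*(-1/327) = E/Q - 158/327 = -158/327 + E/Q)
C(c, B) = 27 + c*B**2 (C(c, B) = (B*c)*B + 27 = c*B**2 + 27 = 27 + c*B**2)
C(-409, -179) - p(-585, 90) = (27 - 409*(-179)**2) - (-158/327 + 90/(-585)) = (27 - 409*32041) - (-158/327 + 90*(-1/585)) = (27 - 13104769) - (-158/327 - 2/13) = -13104742 - 1*(-2708/4251) = -13104742 + 2708/4251 = -55708255534/4251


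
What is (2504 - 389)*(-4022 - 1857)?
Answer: -12434085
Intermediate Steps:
(2504 - 389)*(-4022 - 1857) = 2115*(-5879) = -12434085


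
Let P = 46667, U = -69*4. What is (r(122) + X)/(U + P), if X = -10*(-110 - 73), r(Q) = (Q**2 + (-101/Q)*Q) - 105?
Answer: 16508/46391 ≈ 0.35584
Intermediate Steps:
U = -276
r(Q) = -206 + Q**2 (r(Q) = (Q**2 - 101) - 105 = (-101 + Q**2) - 105 = -206 + Q**2)
X = 1830 (X = -10*(-183) = 1830)
(r(122) + X)/(U + P) = ((-206 + 122**2) + 1830)/(-276 + 46667) = ((-206 + 14884) + 1830)/46391 = (14678 + 1830)*(1/46391) = 16508*(1/46391) = 16508/46391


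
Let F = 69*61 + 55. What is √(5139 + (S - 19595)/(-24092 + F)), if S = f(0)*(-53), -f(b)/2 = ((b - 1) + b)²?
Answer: √505195535017/9914 ≈ 71.694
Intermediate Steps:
f(b) = -2*(-1 + 2*b)² (f(b) = -2*((b - 1) + b)² = -2*((-1 + b) + b)² = -2*(-1 + 2*b)²)
F = 4264 (F = 4209 + 55 = 4264)
S = 106 (S = -2*(-1 + 2*0)²*(-53) = -2*(-1 + 0)²*(-53) = -2*(-1)²*(-53) = -2*1*(-53) = -2*(-53) = 106)
√(5139 + (S - 19595)/(-24092 + F)) = √(5139 + (106 - 19595)/(-24092 + 4264)) = √(5139 - 19489/(-19828)) = √(5139 - 19489*(-1/19828)) = √(5139 + 19489/19828) = √(101915581/19828) = √505195535017/9914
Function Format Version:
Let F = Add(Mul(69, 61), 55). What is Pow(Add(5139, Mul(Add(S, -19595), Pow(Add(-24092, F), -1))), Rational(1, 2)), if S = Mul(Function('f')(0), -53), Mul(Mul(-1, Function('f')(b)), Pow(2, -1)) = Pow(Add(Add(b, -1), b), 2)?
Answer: Mul(Rational(1, 9914), Pow(505195535017, Rational(1, 2))) ≈ 71.694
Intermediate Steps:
Function('f')(b) = Mul(-2, Pow(Add(-1, Mul(2, b)), 2)) (Function('f')(b) = Mul(-2, Pow(Add(Add(b, -1), b), 2)) = Mul(-2, Pow(Add(Add(-1, b), b), 2)) = Mul(-2, Pow(Add(-1, Mul(2, b)), 2)))
F = 4264 (F = Add(4209, 55) = 4264)
S = 106 (S = Mul(Mul(-2, Pow(Add(-1, Mul(2, 0)), 2)), -53) = Mul(Mul(-2, Pow(Add(-1, 0), 2)), -53) = Mul(Mul(-2, Pow(-1, 2)), -53) = Mul(Mul(-2, 1), -53) = Mul(-2, -53) = 106)
Pow(Add(5139, Mul(Add(S, -19595), Pow(Add(-24092, F), -1))), Rational(1, 2)) = Pow(Add(5139, Mul(Add(106, -19595), Pow(Add(-24092, 4264), -1))), Rational(1, 2)) = Pow(Add(5139, Mul(-19489, Pow(-19828, -1))), Rational(1, 2)) = Pow(Add(5139, Mul(-19489, Rational(-1, 19828))), Rational(1, 2)) = Pow(Add(5139, Rational(19489, 19828)), Rational(1, 2)) = Pow(Rational(101915581, 19828), Rational(1, 2)) = Mul(Rational(1, 9914), Pow(505195535017, Rational(1, 2)))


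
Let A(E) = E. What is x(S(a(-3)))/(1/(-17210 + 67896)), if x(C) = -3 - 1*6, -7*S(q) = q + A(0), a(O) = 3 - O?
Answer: -456174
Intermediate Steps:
S(q) = -q/7 (S(q) = -(q + 0)/7 = -q/7)
x(C) = -9 (x(C) = -3 - 6 = -9)
x(S(a(-3)))/(1/(-17210 + 67896)) = -9/(1/(-17210 + 67896)) = -9/(1/50686) = -9/1/50686 = -9*50686 = -456174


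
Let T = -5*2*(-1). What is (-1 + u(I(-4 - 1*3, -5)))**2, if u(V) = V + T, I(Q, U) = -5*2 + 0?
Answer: 1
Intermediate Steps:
T = 10 (T = -10*(-1) = 10)
I(Q, U) = -10 (I(Q, U) = -10 + 0 = -10)
u(V) = 10 + V (u(V) = V + 10 = 10 + V)
(-1 + u(I(-4 - 1*3, -5)))**2 = (-1 + (10 - 10))**2 = (-1 + 0)**2 = (-1)**2 = 1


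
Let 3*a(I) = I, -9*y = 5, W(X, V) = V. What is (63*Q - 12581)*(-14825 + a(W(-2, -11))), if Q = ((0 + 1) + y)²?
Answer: 5032122862/27 ≈ 1.8637e+8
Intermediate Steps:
y = -5/9 (y = -⅑*5 = -5/9 ≈ -0.55556)
a(I) = I/3
Q = 16/81 (Q = ((0 + 1) - 5/9)² = (1 - 5/9)² = (4/9)² = 16/81 ≈ 0.19753)
(63*Q - 12581)*(-14825 + a(W(-2, -11))) = (63*(16/81) - 12581)*(-14825 + (⅓)*(-11)) = (112/9 - 12581)*(-14825 - 11/3) = -113117/9*(-44486/3) = 5032122862/27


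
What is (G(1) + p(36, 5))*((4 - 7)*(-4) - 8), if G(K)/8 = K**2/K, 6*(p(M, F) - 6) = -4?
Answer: 160/3 ≈ 53.333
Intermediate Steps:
p(M, F) = 16/3 (p(M, F) = 6 + (1/6)*(-4) = 6 - 2/3 = 16/3)
G(K) = 8*K (G(K) = 8*(K**2/K) = 8*K)
(G(1) + p(36, 5))*((4 - 7)*(-4) - 8) = (8*1 + 16/3)*((4 - 7)*(-4) - 8) = (8 + 16/3)*(-3*(-4) - 8) = 40*(12 - 8)/3 = (40/3)*4 = 160/3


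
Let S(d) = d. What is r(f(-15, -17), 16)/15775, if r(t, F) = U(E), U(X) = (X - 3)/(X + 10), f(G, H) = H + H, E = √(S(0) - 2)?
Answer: -14/804525 + 13*I*√2/1609050 ≈ -1.7402e-5 + 1.1426e-5*I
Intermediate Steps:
E = I*√2 (E = √(0 - 2) = √(-2) = I*√2 ≈ 1.4142*I)
f(G, H) = 2*H
U(X) = (-3 + X)/(10 + X)
r(t, F) = (-3 + I*√2)/(10 + I*√2)
r(f(-15, -17), 16)/15775 = (-14/51 + 13*I*√2/102)/15775 = (-14/51 + 13*I*√2/102)*(1/15775) = -14/804525 + 13*I*√2/1609050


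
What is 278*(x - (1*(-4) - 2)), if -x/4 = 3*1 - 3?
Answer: 1668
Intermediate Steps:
x = 0 (x = -4*(3*1 - 3) = -4*(3 - 3) = -4*0 = 0)
278*(x - (1*(-4) - 2)) = 278*(0 - (1*(-4) - 2)) = 278*(0 - (-4 - 2)) = 278*(0 - 1*(-6)) = 278*(0 + 6) = 278*6 = 1668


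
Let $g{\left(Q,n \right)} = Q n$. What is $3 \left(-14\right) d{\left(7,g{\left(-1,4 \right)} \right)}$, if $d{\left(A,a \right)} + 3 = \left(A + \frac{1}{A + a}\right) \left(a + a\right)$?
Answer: $2590$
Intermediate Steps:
$d{\left(A,a \right)} = -3 + 2 a \left(A + \frac{1}{A + a}\right)$ ($d{\left(A,a \right)} = -3 + \left(A + \frac{1}{A + a}\right) \left(a + a\right) = -3 + \left(A + \frac{1}{A + a}\right) 2 a = -3 + 2 a \left(A + \frac{1}{A + a}\right)$)
$3 \left(-14\right) d{\left(7,g{\left(-1,4 \right)} \right)} = 3 \left(-14\right) \frac{- \left(-1\right) 4 - 21 + 2 \cdot 7 \left(\left(-1\right) 4\right)^{2} + 2 \left(\left(-1\right) 4\right) 7^{2}}{7 - 4} = - 42 \frac{\left(-1\right) \left(-4\right) - 21 + 2 \cdot 7 \left(-4\right)^{2} + 2 \left(-4\right) 49}{7 - 4} = - 42 \frac{4 - 21 + 2 \cdot 7 \cdot 16 - 392}{3} = - 42 \frac{4 - 21 + 224 - 392}{3} = - 42 \cdot \frac{1}{3} \left(-185\right) = \left(-42\right) \left(- \frac{185}{3}\right) = 2590$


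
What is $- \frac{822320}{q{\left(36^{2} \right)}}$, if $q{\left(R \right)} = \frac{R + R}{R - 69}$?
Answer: $- \frac{21020555}{54} \approx -3.8927 \cdot 10^{5}$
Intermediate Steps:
$q{\left(R \right)} = \frac{2 R}{-69 + R}$
$- \frac{822320}{q{\left(36^{2} \right)}} = - \frac{822320}{2 \cdot 36^{2} \frac{1}{-69 + 36^{2}}} = - \frac{822320}{2 \cdot 1296 \frac{1}{-69 + 1296}} = - \frac{822320}{2 \cdot 1296 \cdot \frac{1}{1227}} = - \frac{822320}{\frac{864}{409}} = \left(-822320\right) \frac{409}{864} = - \frac{21020555}{54}$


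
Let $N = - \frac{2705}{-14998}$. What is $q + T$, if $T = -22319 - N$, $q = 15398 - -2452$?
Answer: $- \frac{67028767}{14998} \approx -4469.2$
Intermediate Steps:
$N = \frac{2705}{14998}$ ($N = \left(-2705\right) \left(- \frac{1}{14998}\right) = \frac{2705}{14998} \approx 0.18036$)
$q = 17850$ ($q = 15398 + 2452 = 17850$)
$T = - \frac{334743067}{14998}$ ($T = -22319 - \frac{2705}{14998} = - \frac{334743067}{14998} \approx -22319.0$)
$q + T = 17850 - \frac{334743067}{14998} = - \frac{67028767}{14998}$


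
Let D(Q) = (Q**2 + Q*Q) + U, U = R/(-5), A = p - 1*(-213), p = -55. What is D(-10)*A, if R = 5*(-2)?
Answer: 31916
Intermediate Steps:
R = -10
A = 158 (A = -55 - 1*(-213) = -55 + 213 = 158)
U = 2 (U = -10/(-5) = -10*(-1/5) = 2)
D(Q) = 2 + 2*Q**2 (D(Q) = (Q**2 + Q*Q) + 2 = (Q**2 + Q**2) + 2 = 2*Q**2 + 2 = 2 + 2*Q**2)
D(-10)*A = (2 + 2*(-10)**2)*158 = (2 + 2*100)*158 = (2 + 200)*158 = 202*158 = 31916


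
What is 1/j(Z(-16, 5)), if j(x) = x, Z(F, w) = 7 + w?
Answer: 1/12 ≈ 0.083333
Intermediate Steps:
1/j(Z(-16, 5)) = 1/(7 + 5) = 1/12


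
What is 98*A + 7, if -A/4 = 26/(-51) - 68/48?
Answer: 12957/17 ≈ 762.18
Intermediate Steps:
A = 131/17 (A = -4*(26/(-51) - 68/48) = -4*(26*(-1/51) - 68*1/48) = -4*(-26/51 - 17/12) = -4*(-131/68) = 131/17 ≈ 7.7059)
98*A + 7 = 98*(131/17) + 7 = 12838/17 + 7 = 12957/17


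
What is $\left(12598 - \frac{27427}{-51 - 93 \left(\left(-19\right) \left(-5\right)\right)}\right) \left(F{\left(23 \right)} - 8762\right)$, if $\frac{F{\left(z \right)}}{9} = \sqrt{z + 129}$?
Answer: $- \frac{490554830155}{4443} + \frac{335919765 \sqrt{38}}{1481} \approx -1.0901 \cdot 10^{8}$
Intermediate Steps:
$F{\left(z \right)} = 9 \sqrt{129 + z}$ ($F{\left(z \right)} = 9 \sqrt{z + 129} = 9 \sqrt{129 + z}$)
$\left(12598 - \frac{27427}{-51 - 93 \left(\left(-19\right) \left(-5\right)\right)}\right) \left(F{\left(23 \right)} - 8762\right) = \left(12598 - \frac{27427}{-51 - 93 \left(\left(-19\right) \left(-5\right)\right)}\right) \left(9 \sqrt{129 + 23} - 8762\right) = \left(12598 - \frac{27427}{-51 - 8835}\right) \left(9 \sqrt{152} - 8762\right) = \left(12598 - \frac{27427}{-51 - 8835}\right) \left(9 \cdot 2 \sqrt{38} - 8762\right) = \left(12598 - \frac{27427}{-8886}\right) \left(18 \sqrt{38} - 8762\right) = \left(12598 - - \frac{27427}{8886}\right) \left(-8762 + 18 \sqrt{38}\right) = \left(12598 + \frac{27427}{8886}\right) \left(-8762 + 18 \sqrt{38}\right) = \frac{111973255 \left(-8762 + 18 \sqrt{38}\right)}{8886} = - \frac{490554830155}{4443} + \frac{335919765 \sqrt{38}}{1481}$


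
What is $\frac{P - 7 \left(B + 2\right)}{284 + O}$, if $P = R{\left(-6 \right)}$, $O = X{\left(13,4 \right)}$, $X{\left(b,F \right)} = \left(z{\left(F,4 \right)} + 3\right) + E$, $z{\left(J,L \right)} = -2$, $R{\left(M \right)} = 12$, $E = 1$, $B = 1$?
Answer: $- \frac{9}{286} \approx -0.031469$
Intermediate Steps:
$X{\left(b,F \right)} = 2$ ($X{\left(b,F \right)} = \left(-2 + 3\right) + 1 = 1 + 1 = 2$)
$O = 2$
$P = 12$
$\frac{P - 7 \left(B + 2\right)}{284 + O} = \frac{12 - 7 \left(1 + 2\right)}{284 + 2} = \frac{12 - 21}{286} = \left(12 - 21\right) \frac{1}{286} = \left(-9\right) \frac{1}{286} = - \frac{9}{286}$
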